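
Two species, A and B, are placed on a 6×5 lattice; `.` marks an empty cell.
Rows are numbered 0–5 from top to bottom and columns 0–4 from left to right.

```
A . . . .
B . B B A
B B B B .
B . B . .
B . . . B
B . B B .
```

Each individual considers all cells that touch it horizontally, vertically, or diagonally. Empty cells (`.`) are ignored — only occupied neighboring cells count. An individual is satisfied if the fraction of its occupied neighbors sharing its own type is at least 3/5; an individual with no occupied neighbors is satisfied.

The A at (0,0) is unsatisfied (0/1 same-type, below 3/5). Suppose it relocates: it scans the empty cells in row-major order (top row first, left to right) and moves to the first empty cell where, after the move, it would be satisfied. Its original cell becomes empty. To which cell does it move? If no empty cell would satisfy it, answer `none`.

none

Vacating (0,0). Empty cells in order:
  (0,1): 0/2 same-type → still unsatisfied.
  (0,2): 0/2 same-type → still unsatisfied.
  (0,3): 1/3 same-type → still unsatisfied.
  (0,4): 1/2 same-type → still unsatisfied.
  (1,1): 0/5 same-type → still unsatisfied.
  (2,4): 1/3 same-type → still unsatisfied.
  (3,1): 0/6 same-type → still unsatisfied.
  (3,3): 0/4 same-type → still unsatisfied.
  (3,4): 0/2 same-type → still unsatisfied.
  (4,1): 0/5 same-type → still unsatisfied.
  (4,2): 0/3 same-type → still unsatisfied.
  (4,3): 0/4 same-type → still unsatisfied.
  (5,1): 0/3 same-type → still unsatisfied.
  (5,4): 0/2 same-type → still unsatisfied.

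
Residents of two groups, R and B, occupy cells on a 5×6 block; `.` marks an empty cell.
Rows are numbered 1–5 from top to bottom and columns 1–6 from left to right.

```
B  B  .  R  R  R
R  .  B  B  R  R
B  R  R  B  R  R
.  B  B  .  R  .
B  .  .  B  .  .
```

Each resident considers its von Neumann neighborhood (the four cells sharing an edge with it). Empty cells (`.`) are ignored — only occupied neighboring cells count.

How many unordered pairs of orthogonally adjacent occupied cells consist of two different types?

10

Scan each occupied cell's neighbors to the right and below so each pair is counted once.
From row 1: 2 unlike of 7 pairs (running 2/7).
From row 2: 3 unlike of 8 pairs (running 5/15).
From row 3: 5 unlike of 8 pairs (running 10/23).
From row 4: 0 unlike of 1 pairs (running 10/24).
Total adjacent occupied pairs: 24; unlike-type pairs: 10.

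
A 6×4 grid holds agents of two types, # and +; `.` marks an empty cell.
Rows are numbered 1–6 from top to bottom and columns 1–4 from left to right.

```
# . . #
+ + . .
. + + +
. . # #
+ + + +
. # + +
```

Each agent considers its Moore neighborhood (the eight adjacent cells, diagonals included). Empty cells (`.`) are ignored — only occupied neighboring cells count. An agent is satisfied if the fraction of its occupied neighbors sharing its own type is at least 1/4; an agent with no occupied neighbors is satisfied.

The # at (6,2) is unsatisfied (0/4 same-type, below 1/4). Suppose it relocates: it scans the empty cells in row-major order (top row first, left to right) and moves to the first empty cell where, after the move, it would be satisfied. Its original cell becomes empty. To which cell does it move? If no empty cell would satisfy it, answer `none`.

(1,2)

Vacating (6,2). Empty cells in order:
  (1,2): 1/3 same-type → satisfied — stop here.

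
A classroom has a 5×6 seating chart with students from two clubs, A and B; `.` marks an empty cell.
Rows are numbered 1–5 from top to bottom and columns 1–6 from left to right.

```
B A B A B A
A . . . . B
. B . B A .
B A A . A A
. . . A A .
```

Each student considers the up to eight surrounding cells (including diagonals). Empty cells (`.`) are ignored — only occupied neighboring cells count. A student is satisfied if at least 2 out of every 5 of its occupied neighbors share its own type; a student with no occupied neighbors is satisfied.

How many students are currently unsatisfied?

11

Row 1: (1,1)B 0/2 unhappy · (1,2)A 1/3 unhappy · (1,3)B 0/2 unhappy · (1,4)A 0/2 unhappy · (1,5)B 1/3 unhappy · (1,6)A 0/2 unhappy
Row 2: (2,1)A 1/3 unhappy · (2,6)B 1/3 unhappy
Row 3: (3,2)B 1/4 unhappy · (3,4)B 0/3 unhappy · (3,5)A 2/4 ok
Row 4: (4,1)B 1/2 ok · (4,2)A 1/3 unhappy · (4,3)A 2/4 ok · (4,5)A 4/5 ok · (4,6)A 3/3 ok
Row 5: (5,4)A 3/3 ok · (5,5)A 3/3 ok
Unsatisfied: (1,1), (1,2), (1,3), (1,4), (1,5), (1,6), (2,1), (2,6), (3,2), (3,4), (4,2) — 11 in total.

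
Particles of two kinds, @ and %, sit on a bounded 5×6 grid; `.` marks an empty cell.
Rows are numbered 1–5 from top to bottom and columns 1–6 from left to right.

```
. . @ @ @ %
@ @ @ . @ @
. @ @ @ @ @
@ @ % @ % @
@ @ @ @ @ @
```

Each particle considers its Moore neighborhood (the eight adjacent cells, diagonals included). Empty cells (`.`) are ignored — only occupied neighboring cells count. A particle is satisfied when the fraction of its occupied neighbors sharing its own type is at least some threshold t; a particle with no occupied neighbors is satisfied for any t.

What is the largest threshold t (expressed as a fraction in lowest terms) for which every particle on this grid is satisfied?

(1,3)@ 3/3
(1,4)@ 4/4
(1,5)@ 3/4
(1,6)% 0/3
(2,1)@ 2/2
(2,2)@ 5/5
(2,3)@ 6/6
(2,5)@ 6/7
(2,6)@ 4/5
(3,2)@ 6/7
(3,3)@ 6/7
(3,4)@ 5/7
(3,5)@ 6/7
(3,6)@ 4/5
(4,1)@ 4/4
(4,2)@ 6/7
(4,3)% 0/8
(4,4)@ 6/8
(4,5)% 0/8
(4,6)@ 4/5
(5,1)@ 3/3
(5,2)@ 4/5
(5,3)@ 4/5
(5,4)@ 3/5
(5,5)@ 4/5
(5,6)@ 2/3
The smallest same-type fraction is 0/3 at (1,6), which reduces to 0/1. Any threshold above that leaves this particle unsatisfied.

0/1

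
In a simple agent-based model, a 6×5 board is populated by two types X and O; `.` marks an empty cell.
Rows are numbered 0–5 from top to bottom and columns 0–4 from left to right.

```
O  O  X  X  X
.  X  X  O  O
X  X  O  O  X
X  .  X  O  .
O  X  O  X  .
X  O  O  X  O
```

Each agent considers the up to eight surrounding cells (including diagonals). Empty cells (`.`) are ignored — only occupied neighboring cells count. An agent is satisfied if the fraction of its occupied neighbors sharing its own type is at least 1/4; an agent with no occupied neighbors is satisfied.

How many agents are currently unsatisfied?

2

Row 0: (0,0)O 1/2 ✓ · (0,1)O 1/4 ✓ · (0,2)X 3/5 ✓ · (0,3)X 3/5 ✓ · (0,4)X 1/3 ✓
Row 1: (1,1)X 4/7 ✓ · (1,2)X 4/8 ✓ · (1,3)O 3/8 ✓ · (1,4)O 2/5 ✓
Row 2: (2,0)X 3/3 ✓ · (2,1)X 5/6 ✓ · (2,2)O 3/7 ✓ · (2,3)O 4/7 ✓ · (2,4)X 0/4 ✗
Row 3: (3,0)X 3/4 ✓ · (3,2)X 3/7 ✓ · (3,3)O 3/6 ✓
Row 4: (4,0)O 1/4 ✓ · (4,1)X 3/7 ✓ · (4,2)O 3/7 ✓ · (4,3)X 2/6 ✓
Row 5: (5,0)X 1/3 ✓ · (5,1)O 3/5 ✓ · (5,2)O 2/5 ✓ · (5,3)X 1/4 ✓ · (5,4)O 0/2 ✗
Unsatisfied: (2,4), (5,4) — 2 in total.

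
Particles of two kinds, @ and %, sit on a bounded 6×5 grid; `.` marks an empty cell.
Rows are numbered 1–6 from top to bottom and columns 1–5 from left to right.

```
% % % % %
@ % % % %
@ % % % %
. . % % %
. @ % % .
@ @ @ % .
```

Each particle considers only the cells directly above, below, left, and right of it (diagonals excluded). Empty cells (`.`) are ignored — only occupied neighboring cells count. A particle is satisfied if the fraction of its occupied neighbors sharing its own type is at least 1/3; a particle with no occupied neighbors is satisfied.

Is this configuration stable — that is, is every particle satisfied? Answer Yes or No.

Yes

Row 1: (1,1)% 1/2 ✓ · (1,2)% 3/3 ✓ · (1,3)% 3/3 ✓ · (1,4)% 3/3 ✓ · (1,5)% 2/2 ✓
Row 2: (2,1)@ 1/3 ✓ · (2,2)% 3/4 ✓ · (2,3)% 4/4 ✓ · (2,4)% 4/4 ✓ · (2,5)% 3/3 ✓
Row 3: (3,1)@ 1/2 ✓ · (3,2)% 2/3 ✓ · (3,3)% 4/4 ✓ · (3,4)% 4/4 ✓ · (3,5)% 3/3 ✓
Row 4: (4,3)% 3/3 ✓ · (4,4)% 4/4 ✓ · (4,5)% 2/2 ✓
Row 5: (5,2)@ 1/2 ✓ · (5,3)% 2/4 ✓ · (5,4)% 3/3 ✓
Row 6: (6,1)@ 1/1 ✓ · (6,2)@ 3/3 ✓ · (6,3)@ 1/3 ✓ · (6,4)% 1/2 ✓
All meet the threshold, so the configuration is stable.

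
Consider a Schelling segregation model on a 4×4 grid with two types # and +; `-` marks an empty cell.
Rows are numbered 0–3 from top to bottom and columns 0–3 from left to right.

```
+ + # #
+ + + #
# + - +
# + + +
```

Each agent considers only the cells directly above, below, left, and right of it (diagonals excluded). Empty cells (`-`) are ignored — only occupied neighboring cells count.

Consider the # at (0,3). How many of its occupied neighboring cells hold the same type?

2

Occupied neighbors of (0,3): (1,3)=#, (0,2)=#.
Same type (#): 2 of 2.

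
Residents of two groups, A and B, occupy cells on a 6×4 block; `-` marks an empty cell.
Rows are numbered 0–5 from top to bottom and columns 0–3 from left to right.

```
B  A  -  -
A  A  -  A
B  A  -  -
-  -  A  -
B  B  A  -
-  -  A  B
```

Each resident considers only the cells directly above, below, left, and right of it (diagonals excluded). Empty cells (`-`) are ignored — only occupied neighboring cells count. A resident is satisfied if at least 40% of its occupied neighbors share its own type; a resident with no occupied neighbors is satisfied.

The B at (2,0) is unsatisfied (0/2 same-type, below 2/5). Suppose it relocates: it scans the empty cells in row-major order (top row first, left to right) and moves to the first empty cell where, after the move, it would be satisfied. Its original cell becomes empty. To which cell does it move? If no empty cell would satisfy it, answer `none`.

(3,0)

Vacating (2,0). Empty cells in order:
  (0,2): 0/1 same-type → still unsatisfied.
  (0,3): 0/1 same-type → still unsatisfied.
  (1,2): 0/2 same-type → still unsatisfied.
  (2,2): 0/2 same-type → still unsatisfied.
  (2,3): 0/1 same-type → still unsatisfied.
  (3,0): 1/1 same-type → satisfied — stop here.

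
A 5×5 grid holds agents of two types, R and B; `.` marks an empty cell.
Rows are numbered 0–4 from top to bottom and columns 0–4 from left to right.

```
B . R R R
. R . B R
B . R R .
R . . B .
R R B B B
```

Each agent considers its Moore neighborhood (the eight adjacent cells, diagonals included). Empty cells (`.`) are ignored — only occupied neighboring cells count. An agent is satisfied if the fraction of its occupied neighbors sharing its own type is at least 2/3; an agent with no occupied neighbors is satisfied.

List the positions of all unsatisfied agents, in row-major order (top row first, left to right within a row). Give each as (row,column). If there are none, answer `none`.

Row 0: (0,0)B 0/1 ✗ · (0,2)R 2/3 ✓ · (0,3)R 3/4 ✓ · (0,4)R 2/3 ✓
Row 1: (1,1)R 2/4 ✗ · (1,3)B 0/6 ✗ · (1,4)R 3/4 ✓
Row 2: (2,0)B 0/2 ✗ · (2,2)R 2/4 ✗ · (2,3)R 2/4 ✗
Row 3: (3,0)R 2/3 ✓ · (3,3)B 3/5 ✗
Row 4: (4,0)R 2/2 ✓ · (4,1)R 2/3 ✓ · (4,2)B 2/3 ✓ · (4,3)B 3/3 ✓ · (4,4)B 2/2 ✓

(0,0), (1,1), (1,3), (2,0), (2,2), (2,3), (3,3)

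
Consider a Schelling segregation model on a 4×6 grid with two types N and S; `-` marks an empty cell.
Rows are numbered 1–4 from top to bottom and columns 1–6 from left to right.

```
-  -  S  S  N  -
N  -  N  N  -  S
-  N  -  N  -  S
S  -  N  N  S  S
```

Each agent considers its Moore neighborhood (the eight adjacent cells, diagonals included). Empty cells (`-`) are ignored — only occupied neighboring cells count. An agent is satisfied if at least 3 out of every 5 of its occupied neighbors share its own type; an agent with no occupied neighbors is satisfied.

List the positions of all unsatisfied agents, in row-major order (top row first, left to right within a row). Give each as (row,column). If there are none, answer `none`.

(1,3), (1,4), (1,5), (2,6), (4,1), (4,5)

Row 1: (1,3)S 1/3 not · (1,4)S 1/4 not · (1,5)N 1/3 not
Row 2: (2,1)N 1/1 satisfied · (2,3)N 3/5 satisfied · (2,4)N 3/5 satisfied · (2,6)S 1/2 not
Row 3: (3,2)N 3/4 satisfied · (3,4)N 4/5 satisfied · (3,6)S 3/3 satisfied
Row 4: (4,1)S 0/1 not · (4,3)N 3/3 satisfied · (4,4)N 2/3 satisfied · (4,5)S 2/4 not · (4,6)S 2/2 satisfied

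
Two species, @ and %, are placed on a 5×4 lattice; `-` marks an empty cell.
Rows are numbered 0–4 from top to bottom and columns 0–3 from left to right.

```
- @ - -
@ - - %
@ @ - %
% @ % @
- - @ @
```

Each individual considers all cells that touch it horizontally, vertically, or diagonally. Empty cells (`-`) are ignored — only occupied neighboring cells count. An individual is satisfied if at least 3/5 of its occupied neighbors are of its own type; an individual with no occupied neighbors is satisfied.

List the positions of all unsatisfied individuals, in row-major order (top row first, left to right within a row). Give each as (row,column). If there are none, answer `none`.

(3,0), (3,2), (3,3)

Row 0: (0,1)@ 1/1 ✓
Row 1: (1,0)@ 3/3 ✓ · (1,3)% 1/1 ✓
Row 2: (2,0)@ 3/4 ✓ · (2,1)@ 3/5 ✓ · (2,3)% 2/3 ✓
Row 3: (3,0)% 0/3 ✗ · (3,1)@ 3/5 ✓ · (3,2)% 1/6 ✗ · (3,3)@ 2/4 ✗
Row 4: (4,2)@ 3/4 ✓ · (4,3)@ 2/3 ✓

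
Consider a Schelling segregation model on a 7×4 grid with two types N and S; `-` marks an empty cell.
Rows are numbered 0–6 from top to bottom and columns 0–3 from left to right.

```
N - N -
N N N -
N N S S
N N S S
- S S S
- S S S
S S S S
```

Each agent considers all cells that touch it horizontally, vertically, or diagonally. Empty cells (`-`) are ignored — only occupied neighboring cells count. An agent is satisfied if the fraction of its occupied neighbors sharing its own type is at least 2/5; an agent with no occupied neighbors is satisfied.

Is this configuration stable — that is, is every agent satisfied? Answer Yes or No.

(0,0)N 2/2 ok
(0,2)N 2/2 ok
(1,0)N 4/4 ok
(1,1)N 6/7 ok
(1,2)N 3/5 ok
(2,0)N 5/5 ok
(2,1)N 6/8 ok
(2,2)S 3/7 ok
(2,3)S 3/4 ok
(3,0)N 3/4 ok
(3,1)N 3/7 ok
(3,2)S 6/8 ok
(3,3)S 5/5 ok
(4,1)S 4/6 ok
(4,2)S 7/8 ok
(4,3)S 5/5 ok
(5,1)S 6/6 ok
(5,2)S 8/8 ok
(5,3)S 5/5 ok
(6,0)S 2/2 ok
(6,1)S 4/4 ok
(6,2)S 5/5 ok
(6,3)S 3/3 ok
All meet the threshold, so the configuration is stable.

Yes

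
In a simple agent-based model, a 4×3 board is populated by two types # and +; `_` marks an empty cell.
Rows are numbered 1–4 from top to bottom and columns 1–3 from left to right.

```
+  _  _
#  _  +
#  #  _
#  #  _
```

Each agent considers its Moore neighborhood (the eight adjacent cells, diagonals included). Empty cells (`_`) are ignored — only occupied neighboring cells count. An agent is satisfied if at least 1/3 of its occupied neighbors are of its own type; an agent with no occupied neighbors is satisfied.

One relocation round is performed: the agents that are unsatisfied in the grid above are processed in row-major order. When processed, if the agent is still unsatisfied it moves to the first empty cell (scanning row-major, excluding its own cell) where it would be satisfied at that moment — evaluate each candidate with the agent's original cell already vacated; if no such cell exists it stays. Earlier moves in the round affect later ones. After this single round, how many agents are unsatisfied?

0

Initially unsatisfied (in order): (1,1), (2,3).
  (1,1) → (1,2).
  (2,3): now satisfied by earlier moves; stays.
Resulting grid:
_ + _
# _ +
# # _
# # _
All satisfied now.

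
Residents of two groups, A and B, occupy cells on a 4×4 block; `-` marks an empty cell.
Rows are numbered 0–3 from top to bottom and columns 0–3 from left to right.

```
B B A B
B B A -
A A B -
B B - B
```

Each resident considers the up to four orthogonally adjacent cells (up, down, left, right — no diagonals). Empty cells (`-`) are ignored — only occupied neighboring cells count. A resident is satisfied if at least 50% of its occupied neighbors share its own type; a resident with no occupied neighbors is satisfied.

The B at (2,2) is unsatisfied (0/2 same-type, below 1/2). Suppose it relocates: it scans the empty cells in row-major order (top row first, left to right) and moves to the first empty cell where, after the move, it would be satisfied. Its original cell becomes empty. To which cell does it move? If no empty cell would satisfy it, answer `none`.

Vacating (2,2). Empty cells in order:
  (1,3): 1/2 same-type → satisfied — stop here.

(1,3)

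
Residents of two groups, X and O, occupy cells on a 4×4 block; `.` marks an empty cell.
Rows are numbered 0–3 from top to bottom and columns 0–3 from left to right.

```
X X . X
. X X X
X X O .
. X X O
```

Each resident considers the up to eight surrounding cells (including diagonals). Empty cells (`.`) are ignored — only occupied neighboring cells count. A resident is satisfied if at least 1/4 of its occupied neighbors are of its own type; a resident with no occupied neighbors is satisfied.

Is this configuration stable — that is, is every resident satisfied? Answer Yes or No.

No

(0,0)X 2/2 satisfied
(0,1)X 3/3 satisfied
(0,3)X 2/2 satisfied
(1,1)X 5/6 satisfied
(1,2)X 5/6 satisfied
(1,3)X 2/3 satisfied
(2,0)X 3/3 satisfied
(2,1)X 5/6 satisfied
(2,2)O 1/7 not
(3,1)X 3/4 satisfied
(3,2)X 2/4 satisfied
(3,3)O 1/2 satisfied
For instance (2,2) has only 1/7 same-type neighbors, below 1/4.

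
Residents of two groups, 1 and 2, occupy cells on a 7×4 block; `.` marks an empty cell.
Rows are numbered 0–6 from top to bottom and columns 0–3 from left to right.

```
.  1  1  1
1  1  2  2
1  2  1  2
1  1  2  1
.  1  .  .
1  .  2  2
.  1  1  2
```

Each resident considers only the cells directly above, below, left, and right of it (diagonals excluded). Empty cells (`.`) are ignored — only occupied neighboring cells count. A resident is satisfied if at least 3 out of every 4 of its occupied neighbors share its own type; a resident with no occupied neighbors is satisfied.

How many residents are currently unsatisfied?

15

Row 0: (0,1)1 2/2 ✓ · (0,2)1 2/3 ✗ · (0,3)1 1/2 ✗
Row 1: (1,0)1 2/2 ✓ · (1,1)1 2/4 ✗ · (1,2)2 1/4 ✗ · (1,3)2 2/3 ✗
Row 2: (2,0)1 2/3 ✗ · (2,1)2 0/4 ✗ · (2,2)1 0/4 ✗ · (2,3)2 1/3 ✗
Row 3: (3,0)1 2/2 ✓ · (3,1)1 2/4 ✗ · (3,2)2 0/3 ✗ · (3,3)1 0/2 ✗
Row 4: (4,1)1 1/1 ✓
Row 5: (5,0)1 0/0 ✓ · (5,2)2 1/2 ✗ · (5,3)2 2/2 ✓
Row 6: (6,1)1 1/1 ✓ · (6,2)1 1/3 ✗ · (6,3)2 1/2 ✗
Unsatisfied: (0,2), (0,3), (1,1), (1,2), (1,3), (2,0), (2,1), (2,2), (2,3), (3,1), (3,2), (3,3), (5,2), (6,2), (6,3) — 15 in total.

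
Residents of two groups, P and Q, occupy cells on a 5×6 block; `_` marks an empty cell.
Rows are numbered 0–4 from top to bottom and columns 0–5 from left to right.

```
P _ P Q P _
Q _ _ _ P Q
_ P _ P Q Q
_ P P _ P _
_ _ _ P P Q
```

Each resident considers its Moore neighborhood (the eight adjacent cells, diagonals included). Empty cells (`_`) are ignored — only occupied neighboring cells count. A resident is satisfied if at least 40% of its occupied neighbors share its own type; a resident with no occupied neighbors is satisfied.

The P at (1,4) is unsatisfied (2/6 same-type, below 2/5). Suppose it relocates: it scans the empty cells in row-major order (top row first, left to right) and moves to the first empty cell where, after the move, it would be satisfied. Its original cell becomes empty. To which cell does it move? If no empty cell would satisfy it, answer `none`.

(0,1)

Vacating (1,4). Empty cells in order:
  (0,1): 2/3 same-type → satisfied — stop here.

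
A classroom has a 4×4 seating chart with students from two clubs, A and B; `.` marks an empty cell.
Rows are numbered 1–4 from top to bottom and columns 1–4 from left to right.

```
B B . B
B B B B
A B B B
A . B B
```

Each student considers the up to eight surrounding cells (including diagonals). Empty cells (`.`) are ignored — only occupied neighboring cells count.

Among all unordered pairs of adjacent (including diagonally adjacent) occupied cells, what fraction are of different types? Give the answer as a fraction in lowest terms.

Scan each occupied cell's neighbors to the right and below (and the two forward diagonals) so each pair is counted once.
Row 1: B(1,1)–B(1,2)= B(1,1)–B(2,1)= B(1,1)–B(2,2)= B(1,2)–B(2,2)= B(1,2)–B(2,3)= B(1,2)–B(2,1)= B(1,4)–B(2,4)= B(1,4)–B(2,3)=  → 0/8 unlike.
Row 2: B(2,1)–B(2,2)= B(2,1)–A(3,1)≠ B(2,1)–B(3,2)= B(2,2)–B(2,3)= B(2,2)–B(3,2)= B(2,2)–B(3,3)= B(2,2)–A(3,1)≠ B(2,3)–B(2,4)= B(2,3)–B(3,3)= B(2,3)–B(3,4)= B(2,3)–B(3,2)= B(2,4)–B(3,4)= B(2,4)–B(3,3)=  → 2/13 unlike.
Row 3: A(3,1)–B(3,2)≠ A(3,1)–A(4,1)= B(3,2)–B(3,3)= B(3,2)–B(4,3)= B(3,2)–A(4,1)≠ B(3,3)–B(3,4)= B(3,3)–B(4,3)= B(3,3)–B(4,4)= B(3,4)–B(4,4)= B(3,4)–B(4,3)=  → 2/10 unlike.
Row 4: B(4,3)–B(4,4)=  → 0/1 unlike.
Total adjacent occupied pairs: 32; unlike-type pairs: 4.
4/32 reduces to 1/8.

1/8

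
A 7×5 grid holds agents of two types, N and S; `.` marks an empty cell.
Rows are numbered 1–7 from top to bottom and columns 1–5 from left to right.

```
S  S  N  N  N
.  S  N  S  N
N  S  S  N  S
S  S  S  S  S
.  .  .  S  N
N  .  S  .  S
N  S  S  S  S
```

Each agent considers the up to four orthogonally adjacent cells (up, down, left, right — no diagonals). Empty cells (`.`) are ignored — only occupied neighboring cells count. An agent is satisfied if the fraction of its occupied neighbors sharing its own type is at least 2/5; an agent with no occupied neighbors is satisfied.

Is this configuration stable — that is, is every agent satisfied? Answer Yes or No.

No

Row 1: (1,1)S 1/1 ok · (1,2)S 2/3 ok · (1,3)N 2/3 ok · (1,4)N 2/3 ok · (1,5)N 2/2 ok
Row 2: (2,2)S 2/3 ok · (2,3)N 1/4 unhappy · (2,4)S 0/4 unhappy · (2,5)N 1/3 unhappy
Row 3: (3,1)N 0/2 unhappy · (3,2)S 3/4 ok · (3,3)S 2/4 ok · (3,4)N 0/4 unhappy · (3,5)S 1/3 unhappy
Row 4: (4,1)S 1/2 ok · (4,2)S 3/3 ok · (4,3)S 3/3 ok · (4,4)S 3/4 ok · (4,5)S 2/3 ok
Row 5: (5,4)S 1/2 ok · (5,5)N 0/3 unhappy
Row 6: (6,1)N 1/1 ok · (6,3)S 1/1 ok · (6,5)S 1/2 ok
Row 7: (7,1)N 1/2 ok · (7,2)S 1/2 ok · (7,3)S 3/3 ok · (7,4)S 2/2 ok · (7,5)S 2/2 ok
For instance (2,3) has only 1/4 same-type neighbors, below 2/5.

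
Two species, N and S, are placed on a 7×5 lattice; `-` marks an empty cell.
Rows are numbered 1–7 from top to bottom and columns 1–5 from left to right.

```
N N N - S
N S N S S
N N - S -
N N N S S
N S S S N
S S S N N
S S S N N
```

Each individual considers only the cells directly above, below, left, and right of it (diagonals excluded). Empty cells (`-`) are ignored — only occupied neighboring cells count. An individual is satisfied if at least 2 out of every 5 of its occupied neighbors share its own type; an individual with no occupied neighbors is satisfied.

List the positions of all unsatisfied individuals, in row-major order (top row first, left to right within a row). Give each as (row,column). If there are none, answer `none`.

(1,1)N 2/2 ✓
(1,2)N 2/3 ✓
(1,3)N 2/2 ✓
(1,5)S 1/1 ✓
(2,1)N 2/3 ✓
(2,2)S 0/4 ✗
(2,3)N 1/3 ✗
(2,4)S 2/3 ✓
(2,5)S 2/2 ✓
(3,1)N 3/3 ✓
(3,2)N 2/3 ✓
(3,4)S 2/2 ✓
(4,1)N 3/3 ✓
(4,2)N 3/4 ✓
(4,3)N 1/3 ✗
(4,4)S 3/4 ✓
(4,5)S 1/2 ✓
(5,1)N 1/3 ✗
(5,2)S 2/4 ✓
(5,3)S 3/4 ✓
(5,4)S 2/4 ✓
(5,5)N 1/3 ✗
(6,1)S 2/3 ✓
(6,2)S 4/4 ✓
(6,3)S 3/4 ✓
(6,4)N 2/4 ✓
(6,5)N 3/3 ✓
(7,1)S 2/2 ✓
(7,2)S 3/3 ✓
(7,3)S 2/3 ✓
(7,4)N 2/3 ✓
(7,5)N 2/2 ✓

(2,2), (2,3), (4,3), (5,1), (5,5)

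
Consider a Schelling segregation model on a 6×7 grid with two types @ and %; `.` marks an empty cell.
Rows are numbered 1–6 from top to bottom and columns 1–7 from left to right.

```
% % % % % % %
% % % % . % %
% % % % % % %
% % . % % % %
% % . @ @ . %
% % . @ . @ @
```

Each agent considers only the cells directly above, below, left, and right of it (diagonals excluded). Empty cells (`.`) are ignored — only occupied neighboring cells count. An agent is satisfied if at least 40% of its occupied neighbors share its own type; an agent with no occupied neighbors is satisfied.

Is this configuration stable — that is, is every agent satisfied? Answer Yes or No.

Yes

(1,1)% 2/2 ✓
(1,2)% 3/3 ✓
(1,3)% 3/3 ✓
(1,4)% 3/3 ✓
(1,5)% 2/2 ✓
(1,6)% 3/3 ✓
(1,7)% 2/2 ✓
(2,1)% 3/3 ✓
(2,2)% 4/4 ✓
(2,3)% 4/4 ✓
(2,4)% 3/3 ✓
(2,6)% 3/3 ✓
(2,7)% 3/3 ✓
(3,1)% 3/3 ✓
(3,2)% 4/4 ✓
(3,3)% 3/3 ✓
(3,4)% 4/4 ✓
(3,5)% 3/3 ✓
(3,6)% 4/4 ✓
(3,7)% 3/3 ✓
(4,1)% 3/3 ✓
(4,2)% 3/3 ✓
(4,4)% 2/3 ✓
(4,5)% 3/4 ✓
(4,6)% 3/3 ✓
(4,7)% 3/3 ✓
(5,1)% 3/3 ✓
(5,2)% 3/3 ✓
(5,4)@ 2/3 ✓
(5,5)@ 1/2 ✓
(5,7)% 1/2 ✓
(6,1)% 2/2 ✓
(6,2)% 2/2 ✓
(6,4)@ 1/1 ✓
(6,6)@ 1/1 ✓
(6,7)@ 1/2 ✓
All meet the threshold, so the configuration is stable.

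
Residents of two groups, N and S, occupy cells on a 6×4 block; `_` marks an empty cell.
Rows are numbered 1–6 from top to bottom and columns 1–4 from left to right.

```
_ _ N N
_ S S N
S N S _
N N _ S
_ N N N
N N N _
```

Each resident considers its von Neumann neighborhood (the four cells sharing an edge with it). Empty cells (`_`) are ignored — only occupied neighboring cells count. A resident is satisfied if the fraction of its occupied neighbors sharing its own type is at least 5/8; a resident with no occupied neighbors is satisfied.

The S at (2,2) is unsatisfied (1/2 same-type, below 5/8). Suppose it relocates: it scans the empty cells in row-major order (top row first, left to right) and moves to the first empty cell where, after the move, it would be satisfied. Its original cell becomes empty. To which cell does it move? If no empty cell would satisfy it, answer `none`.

Vacating (2,2). Empty cells in order:
  (1,1): 0/0 same-type → satisfied — stop here.

(1,1)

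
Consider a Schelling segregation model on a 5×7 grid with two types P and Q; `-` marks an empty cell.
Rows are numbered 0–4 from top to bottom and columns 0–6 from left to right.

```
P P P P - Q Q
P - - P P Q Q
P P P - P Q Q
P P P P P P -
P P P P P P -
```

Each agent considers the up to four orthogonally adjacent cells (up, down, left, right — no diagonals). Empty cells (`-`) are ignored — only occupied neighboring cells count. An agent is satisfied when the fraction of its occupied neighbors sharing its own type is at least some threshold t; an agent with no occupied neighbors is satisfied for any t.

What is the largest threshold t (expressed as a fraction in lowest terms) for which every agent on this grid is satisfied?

(0,0)P 2/2
(0,1)P 2/2
(0,2)P 2/2
(0,3)P 2/2
(0,5)Q 2/2
(0,6)Q 2/2
(1,0)P 2/2
(1,3)P 2/2
(1,4)P 2/3
(1,5)Q 3/4
(1,6)Q 3/3
(2,0)P 3/3
(2,1)P 3/3
(2,2)P 2/2
(2,4)P 2/3
(2,5)Q 2/4
(2,6)Q 2/2
(3,0)P 3/3
(3,1)P 4/4
(3,2)P 4/4
(3,3)P 3/3
(3,4)P 4/4
(3,5)P 2/3
(4,0)P 2/2
(4,1)P 3/3
(4,2)P 3/3
(4,3)P 3/3
(4,4)P 3/3
(4,5)P 2/2
The smallest same-type fraction is 2/4 at (2,5), which reduces to 1/2. Any threshold above that leaves this agent unsatisfied.

1/2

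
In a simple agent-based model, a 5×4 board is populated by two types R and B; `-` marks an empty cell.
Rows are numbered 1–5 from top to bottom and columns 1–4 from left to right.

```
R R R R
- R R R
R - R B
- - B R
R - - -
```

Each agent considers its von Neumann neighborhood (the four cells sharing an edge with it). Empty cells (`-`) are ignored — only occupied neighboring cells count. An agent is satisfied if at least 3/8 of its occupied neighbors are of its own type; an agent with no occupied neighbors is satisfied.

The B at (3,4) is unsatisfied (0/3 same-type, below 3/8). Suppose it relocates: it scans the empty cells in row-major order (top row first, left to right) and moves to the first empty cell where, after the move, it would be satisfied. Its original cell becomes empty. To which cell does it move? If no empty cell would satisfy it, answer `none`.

Vacating (3,4). Empty cells in order:
  (2,1): 0/3 same-type → still unsatisfied.
  (3,2): 0/3 same-type → still unsatisfied.
  (4,1): 0/2 same-type → still unsatisfied.
  (4,2): 1/1 same-type → satisfied — stop here.

(4,2)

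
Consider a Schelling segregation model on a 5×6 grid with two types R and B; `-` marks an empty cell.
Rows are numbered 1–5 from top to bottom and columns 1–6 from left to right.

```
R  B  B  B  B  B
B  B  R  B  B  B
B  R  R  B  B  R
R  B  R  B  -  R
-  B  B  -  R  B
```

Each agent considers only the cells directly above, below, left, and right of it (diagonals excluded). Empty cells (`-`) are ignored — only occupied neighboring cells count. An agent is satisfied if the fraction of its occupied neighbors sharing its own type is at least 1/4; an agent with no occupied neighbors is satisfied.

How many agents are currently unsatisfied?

4

Row 1: (1,1)R 0/2 ✗ · (1,2)B 2/3 ✓ · (1,3)B 2/3 ✓ · (1,4)B 3/3 ✓ · (1,5)B 3/3 ✓ · (1,6)B 2/2 ✓
Row 2: (2,1)B 2/3 ✓ · (2,2)B 2/4 ✓ · (2,3)R 1/4 ✓ · (2,4)B 3/4 ✓ · (2,5)B 4/4 ✓ · (2,6)B 2/3 ✓
Row 3: (3,1)B 1/3 ✓ · (3,2)R 1/4 ✓ · (3,3)R 3/4 ✓ · (3,4)B 3/4 ✓ · (3,5)B 2/3 ✓ · (3,6)R 1/3 ✓
Row 4: (4,1)R 0/2 ✗ · (4,2)B 1/4 ✓ · (4,3)R 1/4 ✓ · (4,4)B 1/2 ✓ · (4,6)R 1/2 ✓
Row 5: (5,2)B 2/2 ✓ · (5,3)B 1/2 ✓ · (5,5)R 0/1 ✗ · (5,6)B 0/2 ✗
Unsatisfied: (1,1), (4,1), (5,5), (5,6) — 4 in total.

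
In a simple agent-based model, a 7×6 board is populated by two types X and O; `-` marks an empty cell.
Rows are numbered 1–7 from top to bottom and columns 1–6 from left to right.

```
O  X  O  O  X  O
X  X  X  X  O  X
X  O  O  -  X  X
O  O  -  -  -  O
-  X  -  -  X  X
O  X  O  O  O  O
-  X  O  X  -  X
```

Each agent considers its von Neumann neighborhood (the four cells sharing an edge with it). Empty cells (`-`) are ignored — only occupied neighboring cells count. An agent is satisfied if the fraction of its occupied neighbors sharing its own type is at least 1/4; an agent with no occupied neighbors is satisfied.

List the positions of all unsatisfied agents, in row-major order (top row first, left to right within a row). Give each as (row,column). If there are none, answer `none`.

(1,1), (1,5), (1,6), (2,5), (4,6), (6,1), (7,4), (7,6)

(1,1)O 0/2 ✗
(1,2)X 1/3 ✓
(1,3)O 1/3 ✓
(1,4)O 1/3 ✓
(1,5)X 0/3 ✗
(1,6)O 0/2 ✗
(2,1)X 2/3 ✓
(2,2)X 3/4 ✓
(2,3)X 2/4 ✓
(2,4)X 1/3 ✓
(2,5)O 0/4 ✗
(2,6)X 1/3 ✓
(3,1)X 1/3 ✓
(3,2)O 2/4 ✓
(3,3)O 1/2 ✓
(3,5)X 1/2 ✓
(3,6)X 2/3 ✓
(4,1)O 1/2 ✓
(4,2)O 2/3 ✓
(4,6)O 0/2 ✗
(5,2)X 1/2 ✓
(5,5)X 1/2 ✓
(5,6)X 1/3 ✓
(6,1)O 0/1 ✗
(6,2)X 2/4 ✓
(6,3)O 2/3 ✓
(6,4)O 2/3 ✓
(6,5)O 2/3 ✓
(6,6)O 1/3 ✓
(7,2)X 1/2 ✓
(7,3)O 1/3 ✓
(7,4)X 0/2 ✗
(7,6)X 0/1 ✗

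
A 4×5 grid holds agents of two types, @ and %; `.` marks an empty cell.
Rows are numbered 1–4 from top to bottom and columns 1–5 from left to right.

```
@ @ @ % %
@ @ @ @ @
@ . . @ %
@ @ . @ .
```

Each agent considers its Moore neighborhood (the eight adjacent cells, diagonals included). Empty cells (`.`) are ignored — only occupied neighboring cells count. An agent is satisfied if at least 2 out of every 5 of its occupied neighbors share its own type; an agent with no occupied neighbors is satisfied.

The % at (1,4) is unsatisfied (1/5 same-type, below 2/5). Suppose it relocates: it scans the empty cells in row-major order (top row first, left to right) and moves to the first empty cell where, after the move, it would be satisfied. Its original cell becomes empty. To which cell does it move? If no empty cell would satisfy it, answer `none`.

none

Vacating (1,4). Empty cells in order:
  (3,2): 0/6 same-type → still unsatisfied.
  (3,3): 0/6 same-type → still unsatisfied.
  (4,3): 0/3 same-type → still unsatisfied.
  (4,5): 1/3 same-type → still unsatisfied.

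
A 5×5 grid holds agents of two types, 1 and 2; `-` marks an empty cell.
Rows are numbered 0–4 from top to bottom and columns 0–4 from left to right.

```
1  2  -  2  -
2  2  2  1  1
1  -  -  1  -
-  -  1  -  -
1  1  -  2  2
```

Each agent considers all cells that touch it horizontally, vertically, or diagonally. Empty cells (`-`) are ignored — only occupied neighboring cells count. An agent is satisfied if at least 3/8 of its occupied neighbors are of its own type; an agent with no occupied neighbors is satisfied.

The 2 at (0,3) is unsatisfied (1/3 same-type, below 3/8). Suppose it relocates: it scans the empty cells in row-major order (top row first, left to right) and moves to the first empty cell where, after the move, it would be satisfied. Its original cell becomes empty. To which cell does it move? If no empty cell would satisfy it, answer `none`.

Vacating (0,3). Empty cells in order:
  (0,2): 3/4 same-type → satisfied — stop here.

(0,2)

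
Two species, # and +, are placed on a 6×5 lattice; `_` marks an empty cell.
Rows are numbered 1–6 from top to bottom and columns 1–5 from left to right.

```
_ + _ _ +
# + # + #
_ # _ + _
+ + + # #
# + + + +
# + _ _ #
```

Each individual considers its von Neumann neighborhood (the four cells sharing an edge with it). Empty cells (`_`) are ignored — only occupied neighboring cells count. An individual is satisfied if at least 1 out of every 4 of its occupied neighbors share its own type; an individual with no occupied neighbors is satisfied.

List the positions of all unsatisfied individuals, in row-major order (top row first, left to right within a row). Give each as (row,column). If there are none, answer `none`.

(1,5), (2,1), (2,3), (2,5), (3,2), (6,5)

Row 1: (1,2)+ 1/1 satisfied · (1,5)+ 0/1 not
Row 2: (2,1)# 0/1 not · (2,2)+ 1/4 satisfied · (2,3)# 0/2 not · (2,4)+ 1/3 satisfied · (2,5)# 0/2 not
Row 3: (3,2)# 0/2 not · (3,4)+ 1/2 satisfied
Row 4: (4,1)+ 1/2 satisfied · (4,2)+ 3/4 satisfied · (4,3)+ 2/3 satisfied · (4,4)# 1/4 satisfied · (4,5)# 1/2 satisfied
Row 5: (5,1)# 1/3 satisfied · (5,2)+ 3/4 satisfied · (5,3)+ 3/3 satisfied · (5,4)+ 2/3 satisfied · (5,5)+ 1/3 satisfied
Row 6: (6,1)# 1/2 satisfied · (6,2)+ 1/2 satisfied · (6,5)# 0/1 not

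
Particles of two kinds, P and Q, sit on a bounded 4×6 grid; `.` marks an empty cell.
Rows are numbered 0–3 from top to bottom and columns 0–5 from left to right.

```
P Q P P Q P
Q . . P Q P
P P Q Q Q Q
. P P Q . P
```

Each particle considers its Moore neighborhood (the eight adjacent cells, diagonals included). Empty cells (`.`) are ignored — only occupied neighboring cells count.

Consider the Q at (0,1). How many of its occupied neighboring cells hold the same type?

Occupied neighbors of (0,1): (0,0)=P, (0,2)=P, (1,0)=Q.
Same type (Q): 1 of 3.

1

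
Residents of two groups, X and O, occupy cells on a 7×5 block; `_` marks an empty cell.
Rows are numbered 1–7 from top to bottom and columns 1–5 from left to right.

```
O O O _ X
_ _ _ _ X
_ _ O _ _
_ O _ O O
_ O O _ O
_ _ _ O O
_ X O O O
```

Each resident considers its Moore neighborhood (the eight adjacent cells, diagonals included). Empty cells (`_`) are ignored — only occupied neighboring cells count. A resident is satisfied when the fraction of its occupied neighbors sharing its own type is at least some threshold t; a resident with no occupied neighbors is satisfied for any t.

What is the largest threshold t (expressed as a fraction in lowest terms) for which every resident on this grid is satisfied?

0/1

(1,1)O 1/1
(1,2)O 2/2
(1,3)O 1/1
(1,5)X 1/1
(2,5)X 1/1
(3,3)O 2/2
(4,2)O 3/3
(4,4)O 4/4
(4,5)O 2/2
(5,2)O 2/2
(5,3)O 4/4
(5,5)O 4/4
(6,4)O 6/6
(6,5)O 4/4
(7,2)X 0/1
(7,3)O 2/3
(7,4)O 4/4
(7,5)O 3/3
The smallest same-type fraction is 0/1 at (7,2), which reduces to 0/1. Any threshold above that leaves this resident unsatisfied.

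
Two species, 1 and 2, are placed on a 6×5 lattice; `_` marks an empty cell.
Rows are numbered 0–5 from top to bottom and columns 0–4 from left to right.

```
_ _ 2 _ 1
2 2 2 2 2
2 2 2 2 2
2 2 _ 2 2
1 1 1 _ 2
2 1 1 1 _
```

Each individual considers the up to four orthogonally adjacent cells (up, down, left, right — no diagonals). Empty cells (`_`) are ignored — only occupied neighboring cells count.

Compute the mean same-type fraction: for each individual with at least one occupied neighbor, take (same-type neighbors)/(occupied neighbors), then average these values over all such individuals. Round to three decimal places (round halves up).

Row 0: (0,2)2 1/1 · (0,4)1 0/1
Row 1: (1,0)2 2/2 · (1,1)2 3/3 · (1,2)2 4/4 · (1,3)2 3/3 · (1,4)2 2/3
Row 2: (2,0)2 3/3 · (2,1)2 4/4 · (2,2)2 3/3 · (2,3)2 4/4 · (2,4)2 3/3
Row 3: (3,0)2 2/3 · (3,1)2 2/3 · (3,3)2 2/2 · (3,4)2 3/3
Row 4: (4,0)1 1/3 · (4,1)1 3/4 · (4,2)1 2/2 · (4,4)2 1/1
Row 5: (5,0)2 0/2 · (5,1)1 2/3 · (5,2)1 3/3 · (5,3)1 1/1
Sum over 24 individuals: 1/1 + 0/1 + 2/2 + 3/3 + 4/4 + 3/3 + 2/3 + 3/3 + 4/4 + 3/3 + 4/4 + 3/3 + 2/3 + 2/3 + 2/2 + 3/3 + 1/3 + 3/4 + 2/2 + 1/1 + 0/2 + 2/3 + 3/3 + 1/1 = 79/4; mean = 79/4 ÷ 24 = 79/96 = 0.822916… → 0.823.

0.823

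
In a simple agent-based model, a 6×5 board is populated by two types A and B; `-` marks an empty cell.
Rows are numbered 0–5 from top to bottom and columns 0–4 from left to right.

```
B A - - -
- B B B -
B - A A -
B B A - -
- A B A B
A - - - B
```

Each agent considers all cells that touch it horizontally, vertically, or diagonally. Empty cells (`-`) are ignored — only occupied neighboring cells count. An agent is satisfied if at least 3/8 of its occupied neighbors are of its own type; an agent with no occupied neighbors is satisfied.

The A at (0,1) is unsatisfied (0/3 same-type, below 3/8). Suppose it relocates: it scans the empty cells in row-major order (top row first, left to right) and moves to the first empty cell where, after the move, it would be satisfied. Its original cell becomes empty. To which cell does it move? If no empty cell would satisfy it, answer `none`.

(1,4)

Vacating (0,1). Empty cells in order:
  (0,2): 0/3 same-type → still unsatisfied.
  (0,3): 0/2 same-type → still unsatisfied.
  (0,4): 0/1 same-type → still unsatisfied.
  (1,0): 0/3 same-type → still unsatisfied.
  (1,4): 1/2 same-type → satisfied — stop here.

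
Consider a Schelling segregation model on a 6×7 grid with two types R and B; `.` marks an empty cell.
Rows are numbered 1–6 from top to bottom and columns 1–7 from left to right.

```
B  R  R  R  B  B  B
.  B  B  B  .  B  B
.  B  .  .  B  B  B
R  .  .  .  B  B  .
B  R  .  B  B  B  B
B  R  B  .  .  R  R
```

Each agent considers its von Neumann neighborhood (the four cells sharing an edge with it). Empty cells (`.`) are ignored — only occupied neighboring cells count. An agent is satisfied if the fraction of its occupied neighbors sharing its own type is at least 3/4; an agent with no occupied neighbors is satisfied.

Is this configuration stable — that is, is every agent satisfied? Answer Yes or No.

(1,1)B 0/1 ✗
(1,2)R 1/3 ✗
(1,3)R 2/3 ✗
(1,4)R 1/3 ✗
(1,5)B 1/2 ✗
(1,6)B 3/3 ✓
(1,7)B 2/2 ✓
(2,2)B 2/3 ✗
(2,3)B 2/3 ✗
(2,4)B 1/2 ✗
(2,6)B 3/3 ✓
(2,7)B 3/3 ✓
(3,2)B 1/1 ✓
(3,5)B 2/2 ✓
(3,6)B 4/4 ✓
(3,7)B 2/2 ✓
(4,1)R 0/1 ✗
(4,5)B 3/3 ✓
(4,6)B 3/3 ✓
(5,1)B 1/3 ✗
(5,2)R 1/2 ✗
(5,4)B 1/1 ✓
(5,5)B 3/3 ✓
(5,6)B 3/4 ✓
(5,7)B 1/2 ✗
(6,1)B 1/2 ✗
(6,2)R 1/3 ✗
(6,3)B 0/1 ✗
(6,6)R 1/2 ✗
(6,7)R 1/2 ✗
For instance (1,1) has only 0/1 same-type neighbors, below 3/4.

No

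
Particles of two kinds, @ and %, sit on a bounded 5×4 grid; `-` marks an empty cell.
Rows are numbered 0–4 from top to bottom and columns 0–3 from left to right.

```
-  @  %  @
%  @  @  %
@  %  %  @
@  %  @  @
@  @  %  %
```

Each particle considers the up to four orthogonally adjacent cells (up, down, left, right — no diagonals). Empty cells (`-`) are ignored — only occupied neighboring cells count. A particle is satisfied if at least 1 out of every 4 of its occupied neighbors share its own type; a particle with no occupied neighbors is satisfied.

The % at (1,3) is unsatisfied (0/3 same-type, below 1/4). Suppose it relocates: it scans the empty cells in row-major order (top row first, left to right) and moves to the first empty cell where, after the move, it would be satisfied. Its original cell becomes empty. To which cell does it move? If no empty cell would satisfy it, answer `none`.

Vacating (1,3). Empty cells in order:
  (0,0): 1/2 same-type → satisfied — stop here.

(0,0)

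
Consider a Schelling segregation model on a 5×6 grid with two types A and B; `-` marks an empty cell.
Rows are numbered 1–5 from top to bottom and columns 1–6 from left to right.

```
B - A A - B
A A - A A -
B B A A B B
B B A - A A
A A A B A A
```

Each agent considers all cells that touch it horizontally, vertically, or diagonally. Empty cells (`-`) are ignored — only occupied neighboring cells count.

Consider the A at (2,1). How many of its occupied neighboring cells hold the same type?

1

Occupied neighbors of (2,1): (1,1)=B, (2,2)=A, (3,1)=B, (3,2)=B.
Same type (A): 1 of 4.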